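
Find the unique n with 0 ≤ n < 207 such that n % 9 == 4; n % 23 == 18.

From n ≡ 4 (mod 9) write n = 4 + 9t. Substituting into n ≡ 18 (mod 23) gives 9t ≡ 14 (mod 23), and since 9⁻¹ ≡ 18 (mod 23), t ≡ 22. Hence n ≡ 4 + 9·22 = 202 (mod 207).

202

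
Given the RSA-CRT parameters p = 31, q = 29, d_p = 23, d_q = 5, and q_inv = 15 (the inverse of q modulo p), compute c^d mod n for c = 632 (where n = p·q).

m₁ = c^(d_p) mod p: c ≡ 12 (mod 31), and 12^23 mod 31 = 22.
m₂ = c^(d_q) mod q: c ≡ 23 (mod 29), and 23^5 mod 29 = 25.
h = q_inv·(m₁ − m₂) mod p = 15·(22 − 25) mod 31 = 17.
m = m₂ + h·q = 25 + 17·29 = 518.

518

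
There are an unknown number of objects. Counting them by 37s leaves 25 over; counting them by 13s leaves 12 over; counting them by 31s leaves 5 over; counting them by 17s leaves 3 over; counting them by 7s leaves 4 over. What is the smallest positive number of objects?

40429

The moduli are pairwise coprime; M = 37·13·31·17·7 = 1774409.
M/37 = 47957; 47957 ≡ 5 (mod 37); 5·15 ≡ 1, so inverse 15.
M/13 = 136493; 136493 ≡ 6 (mod 13); 6·11 ≡ 1, so inverse 11.
M/31 = 57239; 57239 ≡ 13 (mod 31); 13·12 ≡ 1, so inverse 12.
M/17 = 104377; 104377 ≡ 14 (mod 17); 14·11 ≡ 1, so inverse 11.
M/7 = 253487; 253487 ≡ 3 (mod 7); 3·5 ≡ 1, so inverse 5.
N ≡ 25·47957·15 + 12·136493·11 + 5·57239·12 + 3·104377·11 + 4·253487·5 = 47949472.
47949472 mod 1774409 = 40429.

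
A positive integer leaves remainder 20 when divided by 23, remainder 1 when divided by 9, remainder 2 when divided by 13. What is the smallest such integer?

The moduli are pairwise coprime; N = 23·9·13 = 2691.
N/23 = 117; 117 ≡ 2 (mod 23); 2·12 ≡ 1, so inverse 12.
N/9 = 299; 299 ≡ 2 (mod 9); 2·5 ≡ 1, so inverse 5.
N/13 = 207; 207 ≡ 12 (mod 13); 12·12 ≡ 1, so inverse 12.
m ≡ 20·117·12 + 1·299·5 + 2·207·12 = 34543.
34543 mod 2691 = 2251.

2251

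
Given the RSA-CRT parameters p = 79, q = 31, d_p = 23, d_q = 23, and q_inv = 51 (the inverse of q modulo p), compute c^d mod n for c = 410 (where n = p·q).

m₁ = c^(d_p) mod p: c ≡ 15 (mod 79), and 15^23 mod 79 = 61.
m₂ = c^(d_q) mod q: c ≡ 7 (mod 31), and 7^23 mod 31 = 10.
h = q_inv·(m₁ − m₂) mod p = 51·(61 − 10) mod 79 = 73.
m = m₂ + h·q = 10 + 73·31 = 2273.

2273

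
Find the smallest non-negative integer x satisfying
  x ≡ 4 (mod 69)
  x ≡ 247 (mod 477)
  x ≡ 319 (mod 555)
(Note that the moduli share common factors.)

gcd(69, 477) = 3 and 3 | (247 − 4), so the pair is consistent; merging gives x ≡ 3109 (mod 10971), where 10971 = lcm(69, 477).
gcd(10971, 555) = 3 and 3 | (319 − 3109), so the pair is consistent; merging gives x ≡ 1703614 (mod 2029635), where 2029635 = lcm(10971, 555).
The solution is unique modulo lcm(69, 477, 555) = 2029635.

1703614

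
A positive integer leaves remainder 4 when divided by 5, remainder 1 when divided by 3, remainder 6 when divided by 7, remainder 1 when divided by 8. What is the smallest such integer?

From x ≡ 4 (mod 5) write x = 4 + 5t. Substituting into x ≡ 1 (mod 3) gives 5t ≡ 0 (mod 3), and since 2⁻¹ ≡ 2 (mod 3), t ≡ 0. Hence x ≡ 4 + 5·0 = 4 (mod 15).
From x ≡ 4 (mod 15) write x = 4 + 15t. Substituting into x ≡ 6 (mod 7) gives 15t ≡ 2 (mod 7), and since 1⁻¹ ≡ 1 (mod 7), t ≡ 2. Hence x ≡ 4 + 15·2 = 34 (mod 105).
From x ≡ 34 (mod 105) write x = 34 + 105t. Substituting into x ≡ 1 (mod 8) gives 105t ≡ 7 (mod 8), and since 1⁻¹ ≡ 1 (mod 8), t ≡ 7. Hence x ≡ 34 + 105·7 = 769 (mod 840).

769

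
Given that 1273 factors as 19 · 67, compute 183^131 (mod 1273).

160

Mod 19: 183 ≡ 12; by Fermat, exponent reduces to 131 mod 18 = 5; 12^5 ≡ 8 (mod 19).
Mod 67: 183 ≡ 49; by Fermat, exponent reduces to 131 mod 66 = 65; 49^65 ≡ 26 (mod 67).
Combine by CRT: x ≡ 8 (mod 19), x ≡ 26 (mod 67) ⇒ x ≡ 160 (mod 1273).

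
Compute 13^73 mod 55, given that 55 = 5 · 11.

Mod 5: 13 ≡ 3; by Fermat, exponent reduces to 73 mod 4 = 1; 3^1 ≡ 3 (mod 5).
Mod 11: 13 ≡ 2; by Fermat, exponent reduces to 73 mod 10 = 3; 2^3 ≡ 8 (mod 11).
Combine by CRT: x ≡ 3 (mod 5), x ≡ 8 (mod 11) ⇒ x ≡ 8 (mod 55).

8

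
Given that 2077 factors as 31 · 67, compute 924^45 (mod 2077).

Mod 31: 924 ≡ 25; by Fermat, exponent reduces to 45 mod 30 = 15; 25^15 ≡ 1 (mod 31).
Mod 67: 924 ≡ 53; 53^45 ≡ 53 (mod 67).
Combine by CRT: x ≡ 1 (mod 31), x ≡ 53 (mod 67) ⇒ x ≡ 187 (mod 2077).

187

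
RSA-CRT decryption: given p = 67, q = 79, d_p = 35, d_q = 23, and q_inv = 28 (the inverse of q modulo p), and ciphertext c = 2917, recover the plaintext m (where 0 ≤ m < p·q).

1229

m₁ = c^(d_p) mod p: c ≡ 36 (mod 67), and 36^35 mod 67 = 23.
m₂ = c^(d_q) mod q: c ≡ 73 (mod 79), and 73^23 mod 79 = 44.
h = q_inv·(m₁ − m₂) mod p = 28·(23 − 44) mod 67 = 15.
m = m₂ + h·q = 44 + 15·79 = 1229.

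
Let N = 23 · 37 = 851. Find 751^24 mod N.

Mod 23: 751 ≡ 15; by Fermat, exponent reduces to 24 mod 22 = 2; 15^2 ≡ 18 (mod 23).
Mod 37: 751 ≡ 11; 11^24 ≡ 1 (mod 37).
Combine by CRT: x ≡ 18 (mod 23), x ≡ 1 (mod 37) ⇒ x ≡ 593 (mod 851).

593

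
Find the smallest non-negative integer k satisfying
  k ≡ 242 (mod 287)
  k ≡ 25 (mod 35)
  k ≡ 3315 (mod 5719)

918355

gcd(287, 35) = 7 and 7 | (25 − 242), so the pair is consistent; merging gives k ≡ 1390 (mod 1435), where 1435 = lcm(287, 35).
gcd(1435, 5719) = 7 and 7 | (3315 − 1390), so the pair is consistent; merging gives k ≡ 918355 (mod 1172395), where 1172395 = lcm(1435, 5719).
The solution is unique modulo lcm(287, 35, 5719) = 1172395.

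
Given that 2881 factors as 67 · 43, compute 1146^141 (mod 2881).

Mod 67: 1146 ≡ 7; by Fermat, exponent reduces to 141 mod 66 = 9; 7^9 ≡ 43 (mod 67).
Mod 43: 1146 ≡ 28; by Fermat, exponent reduces to 141 mod 42 = 15; 28^15 ≡ 39 (mod 43).
Combine by CRT: x ≡ 43 (mod 67), x ≡ 39 (mod 43) ⇒ x ≡ 512 (mod 2881).

512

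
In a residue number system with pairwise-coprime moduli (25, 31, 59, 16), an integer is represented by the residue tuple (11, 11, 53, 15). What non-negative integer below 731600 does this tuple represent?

381311

From x ≡ 11 (mod 25) write x = 11 + 25t. Substituting into x ≡ 11 (mod 31) gives 25t ≡ 0 (mod 31), and since 25⁻¹ ≡ 5 (mod 31), t ≡ 0. Hence x ≡ 11 + 25·0 = 11 (mod 775).
From x ≡ 11 (mod 775) write x = 11 + 775t. Substituting into x ≡ 53 (mod 59) gives 775t ≡ 42 (mod 59), and since 8⁻¹ ≡ 37 (mod 59), t ≡ 20. Hence x ≡ 11 + 775·20 = 15511 (mod 45725).
From x ≡ 15511 (mod 45725) write x = 15511 + 45725t. Substituting into x ≡ 15 (mod 16) gives 45725t ≡ 8 (mod 16), and since 13⁻¹ ≡ 5 (mod 16), t ≡ 8. Hence x ≡ 15511 + 45725·8 = 381311 (mod 731600).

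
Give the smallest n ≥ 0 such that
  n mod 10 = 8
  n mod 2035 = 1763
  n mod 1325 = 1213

744538

gcd(10, 2035) = 5 and 5 | (1763 − 8), so the pair is consistent; merging gives n ≡ 3798 (mod 4070), where 4070 = lcm(10, 2035).
gcd(4070, 1325) = 5 and 5 | (1213 − 3798), so the pair is consistent; merging gives n ≡ 744538 (mod 1078550), where 1078550 = lcm(4070, 1325).
The solution is unique modulo lcm(10, 2035, 1325) = 1078550.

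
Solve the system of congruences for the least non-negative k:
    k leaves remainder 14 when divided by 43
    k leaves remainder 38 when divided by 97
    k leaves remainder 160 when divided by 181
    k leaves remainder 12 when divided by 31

The moduli are pairwise coprime; N = 43·97·181·31 = 23403481.
N/43 = 544267; 544267 ≡ 16 (mod 43); 16·35 ≡ 1, so inverse 35.
N/97 = 241273; 241273 ≡ 34 (mod 97); 34·20 ≡ 1, so inverse 20.
N/181 = 129301; 129301 ≡ 67 (mod 181); 67·154 ≡ 1, so inverse 154.
N/31 = 754951; 754951 ≡ 8 (mod 31); 8·4 ≡ 1, so inverse 4.
k ≡ 14·544267·35 + 38·241273·20 + 160·129301·154 + 12·754951·4 = 3672272598.
3672272598 mod 23403481 = 21329562.

21329562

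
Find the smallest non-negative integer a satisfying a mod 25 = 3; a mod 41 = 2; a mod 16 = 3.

From a ≡ 3 (mod 25) write a = 3 + 25t. Substituting into a ≡ 2 (mod 41) gives 25t ≡ 40 (mod 41), and since 25⁻¹ ≡ 23 (mod 41), t ≡ 18. Hence a ≡ 3 + 25·18 = 453 (mod 1025).
From a ≡ 453 (mod 1025) write a = 453 + 1025t. Substituting into a ≡ 3 (mod 16) gives 1025t ≡ 14 (mod 16), and since 1⁻¹ ≡ 1 (mod 16), t ≡ 14. Hence a ≡ 453 + 1025·14 = 14803 (mod 16400).

14803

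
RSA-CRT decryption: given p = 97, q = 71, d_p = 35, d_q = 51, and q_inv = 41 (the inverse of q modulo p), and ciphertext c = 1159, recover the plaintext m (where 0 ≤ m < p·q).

m₁ = c^(d_p) mod p: c ≡ 92 (mod 97), and 92^35 mod 97 = 87.
m₂ = c^(d_q) mod q: c ≡ 23 (mod 71), and 23^51 mod 71 = 39.
h = q_inv·(m₁ − m₂) mod p = 41·(87 − 39) mod 97 = 28.
m = m₂ + h·q = 39 + 28·71 = 2027.

2027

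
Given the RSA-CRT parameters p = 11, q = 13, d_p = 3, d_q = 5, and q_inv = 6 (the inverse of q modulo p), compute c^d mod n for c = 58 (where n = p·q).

m₁ = c^(d_p) mod p: c ≡ 3 (mod 11), and 3^3 mod 11 = 5.
m₂ = c^(d_q) mod q: c ≡ 6 (mod 13), and 6^5 mod 13 = 2.
h = q_inv·(m₁ − m₂) mod p = 6·(5 − 2) mod 11 = 7.
m = m₂ + h·q = 2 + 7·13 = 93.

93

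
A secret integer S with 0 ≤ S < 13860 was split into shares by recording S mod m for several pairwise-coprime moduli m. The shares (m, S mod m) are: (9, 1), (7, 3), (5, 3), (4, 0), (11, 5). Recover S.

5428

The moduli are pairwise coprime; N = 9·7·5·4·11 = 13860.
N/9 = 1540; 1540 ≡ 1 (mod 9), inverse 1.
N/7 = 1980; 1980 ≡ 6 (mod 7); 6·6 ≡ 1, so inverse 6.
N/5 = 2772; 2772 ≡ 2 (mod 5); 2·3 ≡ 1, so inverse 3.
N/4 = 3465; 3465 ≡ 1 (mod 4), inverse 1.
N/11 = 1260; 1260 ≡ 6 (mod 11); 6·2 ≡ 1, so inverse 2.
S ≡ 1·1540·1 + 3·1980·6 + 3·2772·3 + 0·3465·1 + 5·1260·2 = 74728.
74728 mod 13860 = 5428.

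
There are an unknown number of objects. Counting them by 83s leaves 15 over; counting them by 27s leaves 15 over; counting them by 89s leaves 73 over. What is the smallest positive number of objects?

82932

The moduli are pairwise coprime; M = 83·27·89 = 199449.
M/83 = 2403; 2403 ≡ 79 (mod 83); 79·62 ≡ 1, so inverse 62.
M/27 = 7387; 7387 ≡ 16 (mod 27); 16·22 ≡ 1, so inverse 22.
M/89 = 2241; 2241 ≡ 16 (mod 89); 16·39 ≡ 1, so inverse 39.
N ≡ 15·2403·62 + 15·7387·22 + 73·2241·39 = 11052627.
11052627 mod 199449 = 82932.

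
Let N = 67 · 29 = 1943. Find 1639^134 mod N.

Mod 67: 1639 ≡ 31; by Fermat, exponent reduces to 134 mod 66 = 2; 31^2 ≡ 23 (mod 67).
Mod 29: 1639 ≡ 15; by Fermat, exponent reduces to 134 mod 28 = 22; 15^22 ≡ 6 (mod 29).
Combine by CRT: x ≡ 23 (mod 67), x ≡ 6 (mod 29) ⇒ x ≡ 760 (mod 1943).

760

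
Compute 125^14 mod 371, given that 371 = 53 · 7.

Mod 53: 125 ≡ 19; 19^14 ≡ 40 (mod 53).
Mod 7: 125 ≡ 6; by Fermat, exponent reduces to 14 mod 6 = 2; 6^2 ≡ 1 (mod 7).
Combine by CRT: x ≡ 40 (mod 53), x ≡ 1 (mod 7) ⇒ x ≡ 358 (mod 371).

358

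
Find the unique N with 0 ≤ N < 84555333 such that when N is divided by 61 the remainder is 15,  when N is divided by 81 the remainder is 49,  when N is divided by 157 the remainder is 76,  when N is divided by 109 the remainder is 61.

The moduli are pairwise coprime; M = 61·81·157·109 = 84555333.
M/61 = 1386153; 1386153 ≡ 50 (mod 61); 50·11 ≡ 1, so inverse 11.
M/81 = 1043893; 1043893 ≡ 46 (mod 81); 46·37 ≡ 1, so inverse 37.
M/157 = 538569; 538569 ≡ 59 (mod 157); 59·8 ≡ 1, so inverse 8.
M/109 = 775737; 775737 ≡ 93 (mod 109); 93·34 ≡ 1, so inverse 34.
N ≡ 15·1386153·11 + 49·1043893·37 + 76·538569·8 + 61·775737·34 = 4057621744.
4057621744 mod 84555333 = 83521093.

83521093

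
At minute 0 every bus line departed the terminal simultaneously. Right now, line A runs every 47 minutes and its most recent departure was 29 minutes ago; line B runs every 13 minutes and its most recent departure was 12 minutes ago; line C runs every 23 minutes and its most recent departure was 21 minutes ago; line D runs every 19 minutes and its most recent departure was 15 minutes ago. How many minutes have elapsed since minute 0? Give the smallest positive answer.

The moduli are pairwise coprime; N = 47·13·23·19 = 267007.
N/47 = 5681; 5681 ≡ 41 (mod 47); 41·39 ≡ 1, so inverse 39.
N/13 = 20539; 20539 ≡ 12 (mod 13); 12·12 ≡ 1, so inverse 12.
N/23 = 11609; 11609 ≡ 17 (mod 23); 17·19 ≡ 1, so inverse 19.
N/19 = 14053; 14053 ≡ 12 (mod 19); 12·8 ≡ 1, so inverse 8.
t ≡ 29·5681·39 + 12·20539·12 + 21·11609·19 + 15·14053·8 = 15701178.
15701178 mod 267007 = 214772.

214772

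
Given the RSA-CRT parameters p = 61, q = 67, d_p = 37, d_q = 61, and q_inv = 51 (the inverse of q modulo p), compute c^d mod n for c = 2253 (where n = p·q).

2953

m₁ = c^(d_p) mod p: c ≡ 57 (mod 61), and 57^37 mod 61 = 25.
m₂ = c^(d_q) mod q: c ≡ 42 (mod 67), and 42^61 mod 67 = 5.
h = q_inv·(m₁ − m₂) mod p = 51·(25 − 5) mod 61 = 44.
m = m₂ + h·q = 5 + 44·67 = 2953.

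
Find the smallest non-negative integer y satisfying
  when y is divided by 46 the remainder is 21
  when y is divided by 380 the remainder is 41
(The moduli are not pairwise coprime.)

2321

gcd(46, 380) = 2 and 2 | (41 − 21), so the pair is consistent; merging gives y ≡ 2321 (mod 8740), where 8740 = lcm(46, 380).
The solution is unique modulo lcm(46, 380) = 8740.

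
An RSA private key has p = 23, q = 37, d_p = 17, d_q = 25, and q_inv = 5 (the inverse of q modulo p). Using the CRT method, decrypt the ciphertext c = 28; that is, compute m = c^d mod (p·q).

613

m₁ = c^(d_p) mod p: c ≡ 5 (mod 23), and 5^17 mod 23 = 15.
m₂ = c^(d_q) mod q: c ≡ 28 (mod 37), and 28^25 mod 37 = 21.
h = q_inv·(m₁ − m₂) mod p = 5·(15 − 21) mod 23 = 16.
m = m₂ + h·q = 21 + 16·37 = 613.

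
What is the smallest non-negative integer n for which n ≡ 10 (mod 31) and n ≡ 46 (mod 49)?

1467

Combine the congruences pairwise.
From n ≡ 10 (mod 31) write n = 10 + 31t. Substituting into n ≡ 46 (mod 49) gives 31t ≡ 36 (mod 49), and since 31⁻¹ ≡ 19 (mod 49), t ≡ 47. Hence n ≡ 10 + 31·47 = 1467 (mod 1519).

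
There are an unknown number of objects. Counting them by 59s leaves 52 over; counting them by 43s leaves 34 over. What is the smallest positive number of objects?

937

From N ≡ 52 (mod 59) write N = 52 + 59t. Substituting into N ≡ 34 (mod 43) gives 59t ≡ 25 (mod 43), and since 16⁻¹ ≡ 35 (mod 43), t ≡ 15. Hence N ≡ 52 + 59·15 = 937 (mod 2537).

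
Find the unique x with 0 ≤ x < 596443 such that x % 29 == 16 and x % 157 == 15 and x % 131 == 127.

385136

The moduli are pairwise coprime; N = 29·157·131 = 596443.
N/29 = 20567; 20567 ≡ 6 (mod 29); 6·5 ≡ 1, so inverse 5.
N/157 = 3799; 3799 ≡ 31 (mod 157); 31·76 ≡ 1, so inverse 76.
N/131 = 4553; 4553 ≡ 99 (mod 131); 99·45 ≡ 1, so inverse 45.
x ≡ 16·20567·5 + 15·3799·76 + 127·4553·45 = 31996615.
31996615 mod 596443 = 385136.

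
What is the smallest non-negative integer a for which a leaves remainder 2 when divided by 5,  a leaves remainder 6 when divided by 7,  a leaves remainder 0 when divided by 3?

27

Combine the congruences pairwise.
From a ≡ 2 (mod 5) write a = 2 + 5t. Substituting into a ≡ 6 (mod 7) gives 5t ≡ 4 (mod 7), and since 5⁻¹ ≡ 3 (mod 7), t ≡ 5. Hence a ≡ 2 + 5·5 = 27 (mod 35).
From a ≡ 27 (mod 35) write a = 27 + 35t. Substituting into a ≡ 0 (mod 3) gives 35t ≡ 0 (mod 3), and since 2⁻¹ ≡ 2 (mod 3), t ≡ 0. Hence a ≡ 27 + 35·0 = 27 (mod 105).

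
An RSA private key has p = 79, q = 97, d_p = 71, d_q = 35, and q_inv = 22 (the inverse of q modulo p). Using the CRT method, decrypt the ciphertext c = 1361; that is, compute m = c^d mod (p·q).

4146

m₁ = c^(d_p) mod p: c ≡ 18 (mod 79), and 18^71 mod 79 = 38.
m₂ = c^(d_q) mod q: c ≡ 3 (mod 97), and 3^35 mod 97 = 72.
h = q_inv·(m₁ − m₂) mod p = 22·(38 − 72) mod 79 = 42.
m = m₂ + h·q = 72 + 42·97 = 4146.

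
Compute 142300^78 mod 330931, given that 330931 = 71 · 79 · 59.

224440

Mod 71: 142300 ≡ 16; by Fermat, exponent reduces to 78 mod 70 = 8; 16^8 ≡ 9 (mod 71).
Mod 79: 142300 ≡ 21; since 78 | 78, by Fermat 21^78 ≡ 1 (mod 79).
Mod 59: 142300 ≡ 51; by Fermat, exponent reduces to 78 mod 58 = 20; 51^20 ≡ 4 (mod 59).
Combine by CRT: x ≡ 9 (mod 71), x ≡ 1 (mod 79), x ≡ 4 (mod 59) ⇒ x ≡ 224440 (mod 330931).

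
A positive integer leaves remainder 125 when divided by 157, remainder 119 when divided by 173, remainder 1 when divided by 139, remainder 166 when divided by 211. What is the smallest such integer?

372435211

The moduli are pairwise coprime; M = 157·173·139·211 = 796604969.
M/157 = 5073917; 5073917 ≡ 148 (mod 157); 148·122 ≡ 1, so inverse 122.
M/173 = 4604653; 4604653 ≡ 85 (mod 173); 85·57 ≡ 1, so inverse 57.
M/139 = 5730971; 5730971 ≡ 1 (mod 139), inverse 1.
M/211 = 3775379; 3775379 ≡ 167 (mod 211); 167·187 ≡ 1, so inverse 187.
N ≡ 125·5073917·122 + 119·4604653·57 + 1·5730971·1 + 166·3775379·187 = 225811641438.
225811641438 mod 796604969 = 372435211.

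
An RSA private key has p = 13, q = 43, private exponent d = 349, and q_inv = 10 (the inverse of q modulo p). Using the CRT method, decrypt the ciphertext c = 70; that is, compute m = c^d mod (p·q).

d_p = d mod (p−1) = 349 mod 12 = 1; d_q = d mod (q−1) = 13.
m₁ = c^(d_p) mod p: c ≡ 5 (mod 13), and 5^1 mod 13 = 5.
m₂ = c^(d_q) mod q: c ≡ 27 (mod 43), and 27^13 mod 43 = 8.
h = q_inv·(m₁ − m₂) mod p = 10·(5 − 8) mod 13 = 9.
m = m₂ + h·q = 8 + 9·43 = 395.

395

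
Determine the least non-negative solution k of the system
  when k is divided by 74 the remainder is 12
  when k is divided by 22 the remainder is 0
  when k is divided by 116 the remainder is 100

10076

gcd(74, 22) = 2 and 2 | (0 − 12), so the pair is consistent; merging gives k ≡ 308 (mod 814), where 814 = lcm(74, 22).
gcd(814, 116) = 2 and 2 | (100 − 308), so the pair is consistent; merging gives k ≡ 10076 (mod 47212), where 47212 = lcm(814, 116).
The solution is unique modulo lcm(74, 22, 116) = 47212.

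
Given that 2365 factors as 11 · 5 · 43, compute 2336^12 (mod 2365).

2161

Mod 11: 2336 ≡ 4; by Fermat, exponent reduces to 12 mod 10 = 2; 4^2 ≡ 5 (mod 11).
Mod 5: 2336 ≡ 1; since 4 | 12, by Fermat 1^12 ≡ 1 (mod 5).
Mod 43: 2336 ≡ 14; 14^12 ≡ 11 (mod 43).
Combine by CRT: x ≡ 5 (mod 11), x ≡ 1 (mod 5), x ≡ 11 (mod 43) ⇒ x ≡ 2161 (mod 2365).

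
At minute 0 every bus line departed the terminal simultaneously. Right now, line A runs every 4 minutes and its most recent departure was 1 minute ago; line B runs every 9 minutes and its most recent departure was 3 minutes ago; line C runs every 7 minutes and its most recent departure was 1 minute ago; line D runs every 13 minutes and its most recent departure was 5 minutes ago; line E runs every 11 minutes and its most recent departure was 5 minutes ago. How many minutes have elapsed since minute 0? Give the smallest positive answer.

The moduli are pairwise coprime; N = 4·9·7·13·11 = 36036.
N/4 = 9009; 9009 ≡ 1 (mod 4), inverse 1.
N/9 = 4004; 4004 ≡ 8 (mod 9); 8·8 ≡ 1, so inverse 8.
N/7 = 5148; 5148 ≡ 3 (mod 7); 3·5 ≡ 1, so inverse 5.
N/13 = 2772; 2772 ≡ 3 (mod 13); 3·9 ≡ 1, so inverse 9.
N/11 = 3276; 3276 ≡ 9 (mod 11); 9·5 ≡ 1, so inverse 5.
t ≡ 1·9009·1 + 3·4004·8 + 1·5148·5 + 5·2772·9 + 5·3276·5 = 337485.
337485 mod 36036 = 13161.

13161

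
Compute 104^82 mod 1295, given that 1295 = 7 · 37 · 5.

Mod 7: 104 ≡ 6; by Fermat, exponent reduces to 82 mod 6 = 4; 6^4 ≡ 1 (mod 7).
Mod 37: 104 ≡ 30; by Fermat, exponent reduces to 82 mod 36 = 10; 30^10 ≡ 7 (mod 37).
Mod 5: 104 ≡ 4; by Fermat, exponent reduces to 82 mod 4 = 2; 4^2 ≡ 1 (mod 5).
Combine by CRT: x ≡ 1 (mod 7), x ≡ 7 (mod 37), x ≡ 1 (mod 5) ⇒ x ≡ 1191 (mod 1295).

1191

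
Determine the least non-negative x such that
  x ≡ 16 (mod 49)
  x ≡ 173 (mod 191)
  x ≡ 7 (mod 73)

159658

Combine the congruences pairwise.
From x ≡ 16 (mod 49) write x = 16 + 49t. Substituting into x ≡ 173 (mod 191) gives 49t ≡ 157 (mod 191), and since 49⁻¹ ≡ 39 (mod 191), t ≡ 11. Hence x ≡ 16 + 49·11 = 555 (mod 9359).
From x ≡ 555 (mod 9359) write x = 555 + 9359t. Substituting into x ≡ 7 (mod 73) gives 9359t ≡ 36 (mod 73), and since 15⁻¹ ≡ 39 (mod 73), t ≡ 17. Hence x ≡ 555 + 9359·17 = 159658 (mod 683207).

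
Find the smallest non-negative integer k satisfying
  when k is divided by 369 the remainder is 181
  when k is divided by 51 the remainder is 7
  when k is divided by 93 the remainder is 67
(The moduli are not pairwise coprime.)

Combine the congruences pairwise.
gcd(369, 51) = 3 and 3 | (7 − 181), so the pair is consistent; merging gives k ≡ 4240 (mod 6273), where 6273 = lcm(369, 51).
gcd(6273, 93) = 3 and 3 | (67 − 4240), so the pair is consistent; merging gives k ≡ 117154 (mod 194463), where 194463 = lcm(6273, 93).
The solution is unique modulo lcm(369, 51, 93) = 194463.

117154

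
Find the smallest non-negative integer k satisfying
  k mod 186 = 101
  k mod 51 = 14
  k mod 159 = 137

Combine the congruences pairwise.
gcd(186, 51) = 3 and 3 | (14 − 101), so the pair is consistent; merging gives k ≡ 473 (mod 3162), where 3162 = lcm(186, 51).
gcd(3162, 159) = 3 and 3 | (137 − 473), so the pair is consistent; merging gives k ≡ 3635 (mod 167586), where 167586 = lcm(3162, 159).
The solution is unique modulo lcm(186, 51, 159) = 167586.

3635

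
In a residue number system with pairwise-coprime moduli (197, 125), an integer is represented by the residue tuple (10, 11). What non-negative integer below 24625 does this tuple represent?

From x ≡ 10 (mod 197) write x = 10 + 197t. Substituting into x ≡ 11 (mod 125) gives 197t ≡ 1 (mod 125), and since 72⁻¹ ≡ 33 (mod 125), t ≡ 33. Hence x ≡ 10 + 197·33 = 6511 (mod 24625).

6511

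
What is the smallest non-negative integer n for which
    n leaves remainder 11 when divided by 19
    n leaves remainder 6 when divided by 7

Combine the congruences pairwise.
From n ≡ 11 (mod 19) write n = 11 + 19t. Substituting into n ≡ 6 (mod 7) gives 19t ≡ 2 (mod 7), and since 5⁻¹ ≡ 3 (mod 7), t ≡ 6. Hence n ≡ 11 + 19·6 = 125 (mod 133).

125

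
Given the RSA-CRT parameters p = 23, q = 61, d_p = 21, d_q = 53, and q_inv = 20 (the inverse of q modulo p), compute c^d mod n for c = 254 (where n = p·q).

m₁ = c^(d_p) mod p: c ≡ 1 (mod 23), and 1^21 mod 23 = 1.
m₂ = c^(d_q) mod q: c ≡ 10 (mod 61), and 10^53 mod 61 = 54.
h = q_inv·(m₁ − m₂) mod p = 20·(1 − 54) mod 23 = 21.
m = m₂ + h·q = 54 + 21·61 = 1335.

1335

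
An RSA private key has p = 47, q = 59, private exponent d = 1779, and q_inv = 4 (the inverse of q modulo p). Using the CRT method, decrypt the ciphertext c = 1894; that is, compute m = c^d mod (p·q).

2216

d_p = d mod (p−1) = 1779 mod 46 = 31; d_q = d mod (q−1) = 39.
m₁ = c^(d_p) mod p: c ≡ 14 (mod 47), and 14^31 mod 47 = 7.
m₂ = c^(d_q) mod q: c ≡ 6 (mod 59), and 6^39 mod 59 = 33.
h = q_inv·(m₁ − m₂) mod p = 4·(7 − 33) mod 47 = 37.
m = m₂ + h·q = 33 + 37·59 = 2216.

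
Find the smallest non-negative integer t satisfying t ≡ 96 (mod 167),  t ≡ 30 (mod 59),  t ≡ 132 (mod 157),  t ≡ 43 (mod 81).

45862972

The moduli are pairwise coprime; N = 167·59·157·81 = 125300601.
N/167 = 750303; 750303 ≡ 139 (mod 167); 139·161 ≡ 1, so inverse 161.
N/59 = 2123739; 2123739 ≡ 34 (mod 59); 34·33 ≡ 1, so inverse 33.
N/157 = 798093; 798093 ≡ 62 (mod 157); 62·38 ≡ 1, so inverse 38.
N/81 = 1546921; 1546921 ≡ 64 (mod 81); 64·19 ≡ 1, so inverse 19.
t ≡ 96·750303·161 + 30·2123739·33 + 132·798093·38 + 43·1546921·19 = 18966253723.
18966253723 mod 125300601 = 45862972.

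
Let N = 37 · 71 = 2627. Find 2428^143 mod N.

Mod 37: 2428 ≡ 23; by Fermat, exponent reduces to 143 mod 36 = 35; 23^35 ≡ 29 (mod 37).
Mod 71: 2428 ≡ 14; by Fermat, exponent reduces to 143 mod 70 = 3; 14^3 ≡ 46 (mod 71).
Combine by CRT: x ≡ 29 (mod 37), x ≡ 46 (mod 71) ⇒ x ≡ 1324 (mod 2627).

1324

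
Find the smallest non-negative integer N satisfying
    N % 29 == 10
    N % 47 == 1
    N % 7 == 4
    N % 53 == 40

The moduli are pairwise coprime; M = 29·47·7·53 = 505673.
M/29 = 17437; 17437 ≡ 8 (mod 29); 8·11 ≡ 1, so inverse 11.
M/47 = 10759; 10759 ≡ 43 (mod 47); 43·35 ≡ 1, so inverse 35.
M/7 = 72239; 72239 ≡ 6 (mod 7); 6·6 ≡ 1, so inverse 6.
M/53 = 9541; 9541 ≡ 1 (mod 53), inverse 1.
N ≡ 10·17437·11 + 1·10759·35 + 4·72239·6 + 40·9541·1 = 4410011.
4410011 mod 505673 = 364627.

364627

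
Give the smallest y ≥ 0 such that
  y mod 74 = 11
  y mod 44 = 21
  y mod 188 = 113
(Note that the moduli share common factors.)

gcd(74, 44) = 2 and 2 | (21 − 11), so the pair is consistent; merging gives y ≡ 1121 (mod 1628), where 1628 = lcm(74, 44).
gcd(1628, 188) = 4 and 4 | (113 − 1121), so the pair is consistent; merging gives y ≡ 7633 (mod 76516), where 76516 = lcm(1628, 188).
The solution is unique modulo lcm(74, 44, 188) = 76516.

7633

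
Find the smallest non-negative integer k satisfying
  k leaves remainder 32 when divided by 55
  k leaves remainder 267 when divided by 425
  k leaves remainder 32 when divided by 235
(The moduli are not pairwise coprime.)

gcd(55, 425) = 5 and 5 | (267 − 32), so the pair is consistent; merging gives k ≡ 692 (mod 4675), where 4675 = lcm(55, 425).
gcd(4675, 235) = 5 and 5 | (32 − 692), so the pair is consistent; merging gives k ≡ 80167 (mod 219725), where 219725 = lcm(4675, 235).
The solution is unique modulo lcm(55, 425, 235) = 219725.

80167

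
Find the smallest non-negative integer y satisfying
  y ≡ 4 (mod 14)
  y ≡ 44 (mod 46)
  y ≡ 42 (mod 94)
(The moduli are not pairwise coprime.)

gcd(14, 46) = 2 and 2 | (44 − 4), so the pair is consistent; merging gives y ≡ 228 (mod 322), where 322 = lcm(14, 46).
gcd(322, 94) = 2 and 2 | (42 − 228), so the pair is consistent; merging gives y ≡ 13108 (mod 15134), where 15134 = lcm(322, 94).
The solution is unique modulo lcm(14, 46, 94) = 15134.

13108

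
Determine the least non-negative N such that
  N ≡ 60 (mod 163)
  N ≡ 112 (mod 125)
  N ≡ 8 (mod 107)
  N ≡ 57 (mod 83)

The moduli are pairwise coprime; M = 163·125·107·83 = 180950375.
M/163 = 1110125; 1110125 ≡ 95 (mod 163); 95·151 ≡ 1, so inverse 151.
M/125 = 1447603; 1447603 ≡ 103 (mod 125); 103·17 ≡ 1, so inverse 17.
M/107 = 1691125; 1691125 ≡ 97 (mod 107); 97·32 ≡ 1, so inverse 32.
M/83 = 2180125; 2180125 ≡ 47 (mod 83); 47·53 ≡ 1, so inverse 53.
N ≡ 60·1110125·151 + 112·1447603·17 + 8·1691125·32 + 57·2180125·53 = 19833054237.
19833054237 mod 180950375 = 109463362.

109463362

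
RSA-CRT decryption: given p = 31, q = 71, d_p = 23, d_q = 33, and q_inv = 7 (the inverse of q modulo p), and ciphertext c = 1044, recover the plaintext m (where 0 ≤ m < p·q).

m₁ = c^(d_p) mod p: c ≡ 21 (mod 31), and 21^23 mod 31 = 17.
m₂ = c^(d_q) mod q: c ≡ 50 (mod 71), and 50^33 mod 71 = 19.
h = q_inv·(m₁ − m₂) mod p = 7·(17 − 19) mod 31 = 17.
m = m₂ + h·q = 19 + 17·71 = 1226.

1226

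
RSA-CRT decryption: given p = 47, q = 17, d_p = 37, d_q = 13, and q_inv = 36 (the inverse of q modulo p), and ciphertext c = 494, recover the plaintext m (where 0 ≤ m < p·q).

324

m₁ = c^(d_p) mod p: c ≡ 24 (mod 47), and 24^37 mod 47 = 42.
m₂ = c^(d_q) mod q: c ≡ 1 (mod 17), and 1^13 mod 17 = 1.
h = q_inv·(m₁ − m₂) mod p = 36·(42 − 1) mod 47 = 19.
m = m₂ + h·q = 1 + 19·17 = 324.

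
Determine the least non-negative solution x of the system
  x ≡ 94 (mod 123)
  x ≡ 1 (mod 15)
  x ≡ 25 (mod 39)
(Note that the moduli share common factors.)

4276

gcd(123, 15) = 3 and 3 | (1 − 94), so the pair is consistent; merging gives x ≡ 586 (mod 615), where 615 = lcm(123, 15).
gcd(615, 39) = 3 and 3 | (25 − 586), so the pair is consistent; merging gives x ≡ 4276 (mod 7995), where 7995 = lcm(615, 39).
The solution is unique modulo lcm(123, 15, 39) = 7995.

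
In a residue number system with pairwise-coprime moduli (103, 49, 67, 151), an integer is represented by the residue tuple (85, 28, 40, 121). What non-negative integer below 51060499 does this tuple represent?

11170950

The moduli are pairwise coprime; N = 103·49·67·151 = 51060499.
N/103 = 495733; 495733 ≡ 97 (mod 103); 97·17 ≡ 1, so inverse 17.
N/49 = 1042051; 1042051 ≡ 17 (mod 49); 17·26 ≡ 1, so inverse 26.
N/67 = 762097; 762097 ≡ 39 (mod 67); 39·55 ≡ 1, so inverse 55.
N/151 = 338149; 338149 ≡ 60 (mod 151); 60·73 ≡ 1, so inverse 73.
x ≡ 85·495733·17 + 28·1042051·26 + 40·762097·55 + 121·338149·73 = 6138430830.
6138430830 mod 51060499 = 11170950.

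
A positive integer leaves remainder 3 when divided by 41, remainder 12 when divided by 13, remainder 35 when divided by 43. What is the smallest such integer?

The moduli are pairwise coprime; N = 41·13·43 = 22919.
N/41 = 559; 559 ≡ 26 (mod 41); 26·30 ≡ 1, so inverse 30.
N/13 = 1763; 1763 ≡ 8 (mod 13); 8·5 ≡ 1, so inverse 5.
N/43 = 533; 533 ≡ 17 (mod 43); 17·38 ≡ 1, so inverse 38.
a ≡ 3·559·30 + 12·1763·5 + 35·533·38 = 864980.
864980 mod 22919 = 16977.

16977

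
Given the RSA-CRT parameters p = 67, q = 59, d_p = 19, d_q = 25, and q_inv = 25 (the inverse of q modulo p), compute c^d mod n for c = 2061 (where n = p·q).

m₁ = c^(d_p) mod p: c ≡ 51 (mod 67), and 51^19 mod 67 = 48.
m₂ = c^(d_q) mod q: c ≡ 55 (mod 59), and 55^25 mod 59 = 56.
h = q_inv·(m₁ − m₂) mod p = 25·(48 − 56) mod 67 = 1.
m = m₂ + h·q = 56 + 1·59 = 115.

115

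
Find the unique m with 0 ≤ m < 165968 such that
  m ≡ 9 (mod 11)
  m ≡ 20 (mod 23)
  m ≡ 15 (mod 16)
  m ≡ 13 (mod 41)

From m ≡ 9 (mod 11) write m = 9 + 11t. Substituting into m ≡ 20 (mod 23) gives 11t ≡ 11 (mod 23), and since 11⁻¹ ≡ 21 (mod 23), t ≡ 1. Hence m ≡ 9 + 11·1 = 20 (mod 253).
From m ≡ 20 (mod 253) write m = 20 + 253t. Substituting into m ≡ 15 (mod 16) gives 253t ≡ 11 (mod 16), and since 13⁻¹ ≡ 5 (mod 16), t ≡ 7. Hence m ≡ 20 + 253·7 = 1791 (mod 4048).
From m ≡ 1791 (mod 4048) write m = 1791 + 4048t. Substituting into m ≡ 13 (mod 41) gives 4048t ≡ 26 (mod 41), and since 30⁻¹ ≡ 26 (mod 41), t ≡ 20. Hence m ≡ 1791 + 4048·20 = 82751 (mod 165968).

82751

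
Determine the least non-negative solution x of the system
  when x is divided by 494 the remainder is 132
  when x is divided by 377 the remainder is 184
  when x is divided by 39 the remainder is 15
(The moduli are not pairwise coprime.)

40146

gcd(494, 377) = 13 and 13 | (184 − 132), so the pair is consistent; merging gives x ≡ 11494 (mod 14326), where 14326 = lcm(494, 377).
gcd(14326, 39) = 13 and 13 | (15 − 11494), so the pair is consistent; merging gives x ≡ 40146 (mod 42978), where 42978 = lcm(14326, 39).
The solution is unique modulo lcm(494, 377, 39) = 42978.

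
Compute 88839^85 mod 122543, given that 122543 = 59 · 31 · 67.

95269

Mod 59: 88839 ≡ 44; by Fermat, exponent reduces to 85 mod 58 = 27; 44^27 ≡ 43 (mod 59).
Mod 31: 88839 ≡ 24; by Fermat, exponent reduces to 85 mod 30 = 25; 24^25 ≡ 6 (mod 31).
Mod 67: 88839 ≡ 64; by Fermat, exponent reduces to 85 mod 66 = 19; 64^19 ≡ 62 (mod 67).
Combine by CRT: x ≡ 43 (mod 59), x ≡ 6 (mod 31), x ≡ 62 (mod 67) ⇒ x ≡ 95269 (mod 122543).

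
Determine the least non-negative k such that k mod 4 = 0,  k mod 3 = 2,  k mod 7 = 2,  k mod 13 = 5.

The moduli are pairwise coprime; N = 4·3·7·13 = 1092.
N/4 = 273; 273 ≡ 1 (mod 4), inverse 1.
N/3 = 364; 364 ≡ 1 (mod 3), inverse 1.
N/7 = 156; 156 ≡ 2 (mod 7); 2·4 ≡ 1, so inverse 4.
N/13 = 84; 84 ≡ 6 (mod 13); 6·11 ≡ 1, so inverse 11.
k ≡ 0·273·1 + 2·364·1 + 2·156·4 + 5·84·11 = 6596.
6596 mod 1092 = 44.

44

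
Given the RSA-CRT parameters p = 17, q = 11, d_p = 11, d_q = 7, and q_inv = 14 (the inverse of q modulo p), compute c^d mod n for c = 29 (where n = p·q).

6

m₁ = c^(d_p) mod p: c ≡ 12 (mod 17), and 12^11 mod 17 = 6.
m₂ = c^(d_q) mod q: c ≡ 7 (mod 11), and 7^7 mod 11 = 6.
h = q_inv·(m₁ − m₂) mod p = 14·(6 − 6) mod 17 = 0.
m = m₂ + h·q = 6 + 0·11 = 6.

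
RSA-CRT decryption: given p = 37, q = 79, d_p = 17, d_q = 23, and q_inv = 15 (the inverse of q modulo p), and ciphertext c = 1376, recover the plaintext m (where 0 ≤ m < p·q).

1570

m₁ = c^(d_p) mod p: c ≡ 7 (mod 37), and 7^17 mod 37 = 16.
m₂ = c^(d_q) mod q: c ≡ 33 (mod 79), and 33^23 mod 79 = 69.
h = q_inv·(m₁ − m₂) mod p = 15·(16 − 69) mod 37 = 19.
m = m₂ + h·q = 69 + 19·79 = 1570.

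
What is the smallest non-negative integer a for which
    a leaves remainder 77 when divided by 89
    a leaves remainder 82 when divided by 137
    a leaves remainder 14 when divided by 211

From a ≡ 77 (mod 89) write a = 77 + 89t. Substituting into a ≡ 82 (mod 137) gives 89t ≡ 5 (mod 137), and since 89⁻¹ ≡ 117 (mod 137), t ≡ 37. Hence a ≡ 77 + 89·37 = 3370 (mod 12193).
From a ≡ 3370 (mod 12193) write a = 3370 + 12193t. Substituting into a ≡ 14 (mod 211) gives 12193t ≡ 20 (mod 211), and since 166⁻¹ ≡ 75 (mod 211), t ≡ 23. Hence a ≡ 3370 + 12193·23 = 283809 (mod 2572723).

283809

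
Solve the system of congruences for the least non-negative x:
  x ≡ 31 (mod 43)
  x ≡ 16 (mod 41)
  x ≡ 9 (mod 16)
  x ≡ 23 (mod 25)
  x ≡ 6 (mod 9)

2188473

From x ≡ 31 (mod 43) write x = 31 + 43t. Substituting into x ≡ 16 (mod 41) gives 43t ≡ 26 (mod 41), and since 2⁻¹ ≡ 21 (mod 41), t ≡ 13. Hence x ≡ 31 + 43·13 = 590 (mod 1763).
From x ≡ 590 (mod 1763) write x = 590 + 1763t. Substituting into x ≡ 9 (mod 16) gives 1763t ≡ 11 (mod 16), and since 3⁻¹ ≡ 11 (mod 16), t ≡ 9. Hence x ≡ 590 + 1763·9 = 16457 (mod 28208).
From x ≡ 16457 (mod 28208) write x = 16457 + 28208t. Substituting into x ≡ 23 (mod 25) gives 28208t ≡ 16 (mod 25), and since 8⁻¹ ≡ 22 (mod 25), t ≡ 2. Hence x ≡ 16457 + 28208·2 = 72873 (mod 705200).
From x ≡ 72873 (mod 705200) write x = 72873 + 705200t. Substituting into x ≡ 6 (mod 9) gives 705200t ≡ 6 (mod 9), and since 5⁻¹ ≡ 2 (mod 9), t ≡ 3. Hence x ≡ 72873 + 705200·3 = 2188473 (mod 6346800).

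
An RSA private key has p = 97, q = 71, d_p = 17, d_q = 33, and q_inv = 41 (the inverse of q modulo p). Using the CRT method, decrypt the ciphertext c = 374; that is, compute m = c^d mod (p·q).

296

m₁ = c^(d_p) mod p: c ≡ 83 (mod 97), and 83^17 mod 97 = 5.
m₂ = c^(d_q) mod q: c ≡ 19 (mod 71), and 19^33 mod 71 = 12.
h = q_inv·(m₁ − m₂) mod p = 41·(5 − 12) mod 97 = 4.
m = m₂ + h·q = 12 + 4·71 = 296.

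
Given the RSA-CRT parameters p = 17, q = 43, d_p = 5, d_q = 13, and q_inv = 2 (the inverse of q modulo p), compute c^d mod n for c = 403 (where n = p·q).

m₁ = c^(d_p) mod p: c ≡ 12 (mod 17), and 12^5 mod 17 = 3.
m₂ = c^(d_q) mod q: c ≡ 16 (mod 43), and 16^13 mod 43 = 35.
h = q_inv·(m₁ − m₂) mod p = 2·(3 − 35) mod 17 = 4.
m = m₂ + h·q = 35 + 4·43 = 207.

207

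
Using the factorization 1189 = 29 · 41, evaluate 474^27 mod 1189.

496

Mod 29: 474 ≡ 10; 10^27 ≡ 3 (mod 29).
Mod 41: 474 ≡ 23; 23^27 ≡ 4 (mod 41).
Combine by CRT: x ≡ 3 (mod 29), x ≡ 4 (mod 41) ⇒ x ≡ 496 (mod 1189).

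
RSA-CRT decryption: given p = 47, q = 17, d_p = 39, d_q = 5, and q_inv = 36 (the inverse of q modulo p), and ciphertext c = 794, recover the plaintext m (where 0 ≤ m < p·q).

m₁ = c^(d_p) mod p: c ≡ 42 (mod 47), and 42^39 mod 47 = 17.
m₂ = c^(d_q) mod q: c ≡ 12 (mod 17), and 12^5 mod 17 = 3.
h = q_inv·(m₁ − m₂) mod p = 36·(17 − 3) mod 47 = 34.
m = m₂ + h·q = 3 + 34·17 = 581.

581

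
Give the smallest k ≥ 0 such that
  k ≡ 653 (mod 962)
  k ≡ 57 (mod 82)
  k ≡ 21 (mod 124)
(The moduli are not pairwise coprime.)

1539853

gcd(962, 82) = 2 and 2 | (57 − 653), so the pair is consistent; merging gives k ≡ 1615 (mod 39442), where 39442 = lcm(962, 82).
gcd(39442, 124) = 2 and 2 | (21 − 1615), so the pair is consistent; merging gives k ≡ 1539853 (mod 2445404), where 2445404 = lcm(39442, 124).
The solution is unique modulo lcm(962, 82, 124) = 2445404.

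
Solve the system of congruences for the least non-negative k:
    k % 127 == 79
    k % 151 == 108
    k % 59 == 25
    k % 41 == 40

13988748

The moduli are pairwise coprime; N = 127·151·59·41 = 46389163.
N/127 = 365269; 365269 ≡ 17 (mod 127); 17·15 ≡ 1, so inverse 15.
N/151 = 307213; 307213 ≡ 79 (mod 151); 79·65 ≡ 1, so inverse 65.
N/59 = 786257; 786257 ≡ 23 (mod 59); 23·18 ≡ 1, so inverse 18.
N/41 = 1131443; 1131443 ≡ 7 (mod 41); 7·6 ≡ 1, so inverse 6.
k ≡ 79·365269·15 + 108·307213·65 + 25·786257·18 + 40·1131443·6 = 3214840995.
3214840995 mod 46389163 = 13988748.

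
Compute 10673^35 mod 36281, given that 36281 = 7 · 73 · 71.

11714

Mod 7: 10673 ≡ 5; by Fermat, exponent reduces to 35 mod 6 = 5; 5^5 ≡ 3 (mod 7).
Mod 73: 10673 ≡ 15; 15^35 ≡ 34 (mod 73).
Mod 71: 10673 ≡ 23; 23^35 ≡ 70 (mod 71).
Combine by CRT: x ≡ 3 (mod 7), x ≡ 34 (mod 73), x ≡ 70 (mod 71) ⇒ x ≡ 11714 (mod 36281).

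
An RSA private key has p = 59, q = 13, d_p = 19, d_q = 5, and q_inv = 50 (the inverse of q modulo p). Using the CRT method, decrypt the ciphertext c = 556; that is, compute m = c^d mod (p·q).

225

m₁ = c^(d_p) mod p: c ≡ 25 (mod 59), and 25^19 mod 59 = 48.
m₂ = c^(d_q) mod q: c ≡ 10 (mod 13), and 10^5 mod 13 = 4.
h = q_inv·(m₁ − m₂) mod p = 50·(48 − 4) mod 59 = 17.
m = m₂ + h·q = 4 + 17·13 = 225.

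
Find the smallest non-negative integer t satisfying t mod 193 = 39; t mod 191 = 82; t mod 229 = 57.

7800713

Combine the congruences pairwise.
From t ≡ 39 (mod 193) write t = 39 + 193s. Substituting into t ≡ 82 (mod 191) gives 193s ≡ 43 (mod 191), and since 2⁻¹ ≡ 96 (mod 191), s ≡ 117. Hence t ≡ 39 + 193·117 = 22620 (mod 36863).
From t ≡ 22620 (mod 36863) write t = 22620 + 36863s. Substituting into t ≡ 57 (mod 229) gives 36863s ≡ 108 (mod 229), and since 223⁻¹ ≡ 38 (mod 229), s ≡ 211. Hence t ≡ 22620 + 36863·211 = 7800713 (mod 8441627).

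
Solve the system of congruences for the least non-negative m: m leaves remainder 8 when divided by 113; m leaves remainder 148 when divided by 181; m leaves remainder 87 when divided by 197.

2655056

The moduli are pairwise coprime; N = 113·181·197 = 4029241.
N/113 = 35657; 35657 ≡ 62 (mod 113); 62·31 ≡ 1, so inverse 31.
N/181 = 22261; 22261 ≡ 179 (mod 181); 179·90 ≡ 1, so inverse 90.
N/197 = 20453; 20453 ≡ 162 (mod 197); 162·45 ≡ 1, so inverse 45.
m ≡ 8·35657·31 + 148·22261·90 + 87·20453·45 = 385432951.
385432951 mod 4029241 = 2655056.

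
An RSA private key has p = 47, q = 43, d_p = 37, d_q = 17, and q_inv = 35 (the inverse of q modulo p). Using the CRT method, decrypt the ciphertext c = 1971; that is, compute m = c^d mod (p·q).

m₁ = c^(d_p) mod p: c ≡ 44 (mod 47), and 44^37 mod 47 = 33.
m₂ = c^(d_q) mod q: c ≡ 36 (mod 43), and 36^17 mod 43 = 6.
h = q_inv·(m₁ − m₂) mod p = 35·(33 − 6) mod 47 = 5.
m = m₂ + h·q = 6 + 5·43 = 221.

221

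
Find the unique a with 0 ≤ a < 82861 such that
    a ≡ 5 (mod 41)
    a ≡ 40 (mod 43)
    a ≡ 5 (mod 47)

1932

From a ≡ 5 (mod 41) write a = 5 + 41t. Substituting into a ≡ 40 (mod 43) gives 41t ≡ 35 (mod 43), and since 41⁻¹ ≡ 21 (mod 43), t ≡ 4. Hence a ≡ 5 + 41·4 = 169 (mod 1763).
From a ≡ 169 (mod 1763) write a = 169 + 1763t. Substituting into a ≡ 5 (mod 47) gives 1763t ≡ 24 (mod 47), and since 24⁻¹ ≡ 2 (mod 47), t ≡ 1. Hence a ≡ 169 + 1763·1 = 1932 (mod 82861).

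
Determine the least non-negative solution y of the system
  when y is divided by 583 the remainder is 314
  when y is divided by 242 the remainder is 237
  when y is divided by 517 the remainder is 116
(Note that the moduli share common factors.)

Combine the congruences pairwise.
gcd(583, 242) = 11 and 11 | (237 − 314), so the pair is consistent; merging gives y ≡ 5561 (mod 12826), where 12826 = lcm(583, 242).
gcd(12826, 517) = 11 and 11 | (116 − 5561), so the pair is consistent; merging gives y ≡ 108169 (mod 602822), where 602822 = lcm(12826, 517).
The solution is unique modulo lcm(583, 242, 517) = 602822.

108169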